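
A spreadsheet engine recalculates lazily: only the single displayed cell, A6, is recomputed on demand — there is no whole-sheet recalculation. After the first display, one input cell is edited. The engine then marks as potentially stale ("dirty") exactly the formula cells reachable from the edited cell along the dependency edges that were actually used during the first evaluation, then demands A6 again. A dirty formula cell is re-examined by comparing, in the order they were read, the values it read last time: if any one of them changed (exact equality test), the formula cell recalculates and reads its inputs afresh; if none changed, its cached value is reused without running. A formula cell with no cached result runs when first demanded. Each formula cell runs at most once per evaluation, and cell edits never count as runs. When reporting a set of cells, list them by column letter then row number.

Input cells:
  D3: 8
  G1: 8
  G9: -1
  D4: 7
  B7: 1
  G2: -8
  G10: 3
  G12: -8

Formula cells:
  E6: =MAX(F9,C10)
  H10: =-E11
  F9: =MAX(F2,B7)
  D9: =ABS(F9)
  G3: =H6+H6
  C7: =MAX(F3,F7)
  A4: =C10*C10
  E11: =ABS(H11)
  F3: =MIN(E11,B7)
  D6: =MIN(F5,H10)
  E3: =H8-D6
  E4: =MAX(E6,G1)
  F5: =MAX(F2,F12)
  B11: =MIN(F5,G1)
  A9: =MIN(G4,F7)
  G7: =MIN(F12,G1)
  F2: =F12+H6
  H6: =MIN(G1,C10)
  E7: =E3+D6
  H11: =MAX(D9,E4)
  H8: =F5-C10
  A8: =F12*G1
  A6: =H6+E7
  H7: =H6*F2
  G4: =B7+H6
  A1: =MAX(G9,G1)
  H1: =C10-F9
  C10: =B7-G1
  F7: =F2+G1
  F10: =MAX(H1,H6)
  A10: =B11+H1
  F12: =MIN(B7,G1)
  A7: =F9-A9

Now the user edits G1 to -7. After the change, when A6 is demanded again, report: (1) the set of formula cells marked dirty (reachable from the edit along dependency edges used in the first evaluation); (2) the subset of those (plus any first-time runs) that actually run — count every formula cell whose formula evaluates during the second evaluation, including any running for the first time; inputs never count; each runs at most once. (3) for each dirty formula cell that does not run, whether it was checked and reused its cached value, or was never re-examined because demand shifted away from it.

Marked dirty: A6, C10, D6, D9, E3, E4, E6, E7, E11, F2, F5, F9, F12, H6, H8, H10, H11.
Formula cells that run: A6, C10, D6, E3, E4, E6, E7, F2, F5, F9, F12, H6, H8 — 13 in total.
Checked but reused from cache: D9, E11, H10, H11.
Key observation: the cutoff stops propagation at D9 — its inputs' values are unchanged, so it reuses its cache.

First evaluation (everything demanded from the output):
  C10 = 1 - 8 = -7
  F12 = MIN(1, 8) = 1
  H6 = MIN(8, -7) = -7
  F2 = 1 + -7 = -6
  F5 = MAX(-6, 1) = 1
  F9 = MAX(-6, 1) = 1
  D9 = ABS(1) = 1
  E6 = MAX(1, -7) = 1
  E4 = MAX(1, 8) = 8
  H8 = 1 - -7 = 8
  H11 = MAX(1, 8) = 8
  E11 = ABS(8) = 8
  H10 = -(8) = -8
  D6 = MIN(1, -8) = -8
  E3 = 8 - -8 = 16
  E7 = 16 + -8 = 8
  A6 = -7 + 8 = 1

Propagation after the edit:
  C10: runs — G1 8->-7; result 8.
  F12: runs — G1 8->-7; result -7.
  H6: runs — G1 8->-7; C10 -7->8; result -7 (same value as before).
  F2: runs — F12 1->-7; result -14.
  F5: runs — F2 -6->-14; F12 1->-7; result -7.
  F9: runs — F2 -6->-14; result 1 (same value as before).
  D9: checked — values it read are unchanged (F9 unchanged); reused cached 1 without running.
  E6: runs — C10 -7->8; result 8.
  E4: runs — E6 1->8; G1 8->-7; result 8 (same value as before).
  H8: runs — F5 1->-7; C10 -7->8; result -15.
  H11: checked — values it read are unchanged (D9 unchanged, E4 unchanged); reused cached 8 without running.
  E11: checked — values it read are unchanged (H11 unchanged); reused cached 8 without running.
  H10: checked — values it read are unchanged (E11 unchanged); reused cached -8 without running.
  D6: runs — F5 1->-7; result -8 (same value as before).
  E3: runs — H8 8->-15; result -7.
  E7: runs — E3 16->-7; result -15.
  A6: runs — E7 8->-15; result -22.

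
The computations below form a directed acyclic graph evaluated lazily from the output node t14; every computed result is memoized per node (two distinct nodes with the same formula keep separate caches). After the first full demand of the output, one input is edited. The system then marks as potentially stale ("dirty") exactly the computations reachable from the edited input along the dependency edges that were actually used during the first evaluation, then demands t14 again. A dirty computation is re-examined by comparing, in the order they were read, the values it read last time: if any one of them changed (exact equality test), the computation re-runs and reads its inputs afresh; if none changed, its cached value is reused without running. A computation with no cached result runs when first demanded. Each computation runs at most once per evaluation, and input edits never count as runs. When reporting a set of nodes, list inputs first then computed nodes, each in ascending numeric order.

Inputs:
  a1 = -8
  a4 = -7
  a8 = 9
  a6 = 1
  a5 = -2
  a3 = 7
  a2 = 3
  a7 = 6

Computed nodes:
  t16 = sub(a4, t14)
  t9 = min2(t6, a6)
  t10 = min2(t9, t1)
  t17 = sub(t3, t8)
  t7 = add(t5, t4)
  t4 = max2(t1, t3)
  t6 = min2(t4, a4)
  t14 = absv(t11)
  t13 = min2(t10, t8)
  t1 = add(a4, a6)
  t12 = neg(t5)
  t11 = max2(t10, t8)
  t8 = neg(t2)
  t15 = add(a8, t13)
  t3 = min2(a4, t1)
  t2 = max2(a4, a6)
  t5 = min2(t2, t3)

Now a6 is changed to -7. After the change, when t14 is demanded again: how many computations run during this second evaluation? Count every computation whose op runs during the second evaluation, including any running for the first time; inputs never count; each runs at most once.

First demand of the output computes:
  t1 = add(-7, 1) = -6
  t2 = max2(-7, 1) = 1
  t3 = min2(-7, -6) = -7
  t4 = max2(-6, -7) = -6
  t6 = min2(-6, -7) = -7
  t8 = neg(1) = -1
  t9 = min2(-7, 1) = -7
  t10 = min2(-7, -6) = -7
  t11 = max2(-7, -1) = -1
  t14 = absv(-1) = 1

After the edit, cleaning proceeds:
  t1: a read changed (a6 1->-7) — executes, giving -14.
  t2: a read changed (a6 1->-7) — executes, giving -7.
  t3: a read changed (t1 -6->-14) — executes, giving -14.
  t4: a read changed (t1 -6->-14; t3 -7->-14) — executes, giving -14.
  t6: a read changed (t4 -6->-14) — executes, giving -14.
  t8: a read changed (t2 1->-7) — executes, giving 7.
  t9: a read changed (t6 -7->-14; a6 1->-7) — executes, giving -14.
  t10: a read changed (t9 -7->-14; t1 -6->-14) — executes, giving -14.
  t11: a read changed (t10 -7->-14; t8 -1->7) — executes, giving 7.
  t14: a read changed (t11 -1->7) — executes, giving 7.

10 computations run: t1, t2, t3, t4, t6, t8, t9, t10, t11, t14.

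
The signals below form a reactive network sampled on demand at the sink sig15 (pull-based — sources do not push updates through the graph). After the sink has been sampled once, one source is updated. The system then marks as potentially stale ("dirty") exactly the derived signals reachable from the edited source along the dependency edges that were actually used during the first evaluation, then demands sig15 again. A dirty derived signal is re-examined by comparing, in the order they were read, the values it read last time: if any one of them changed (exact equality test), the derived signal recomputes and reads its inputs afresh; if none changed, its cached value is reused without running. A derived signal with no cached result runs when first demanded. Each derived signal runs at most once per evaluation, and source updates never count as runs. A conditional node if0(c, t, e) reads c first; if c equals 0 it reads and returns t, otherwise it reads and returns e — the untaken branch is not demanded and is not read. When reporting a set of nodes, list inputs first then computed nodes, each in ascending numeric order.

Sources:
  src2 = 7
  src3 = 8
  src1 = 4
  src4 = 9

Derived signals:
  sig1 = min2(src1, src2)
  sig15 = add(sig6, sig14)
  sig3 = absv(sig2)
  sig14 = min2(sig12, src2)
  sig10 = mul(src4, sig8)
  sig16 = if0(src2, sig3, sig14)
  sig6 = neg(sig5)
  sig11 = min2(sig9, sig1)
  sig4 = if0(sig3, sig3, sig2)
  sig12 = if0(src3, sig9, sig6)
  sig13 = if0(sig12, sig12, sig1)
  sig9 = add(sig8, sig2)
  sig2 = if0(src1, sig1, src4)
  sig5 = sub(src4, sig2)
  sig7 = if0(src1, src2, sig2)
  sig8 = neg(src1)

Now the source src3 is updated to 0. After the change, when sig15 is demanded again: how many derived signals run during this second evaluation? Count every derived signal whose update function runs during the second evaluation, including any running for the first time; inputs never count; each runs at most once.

Run set: sig8, sig9, sig12, sig14, sig15 (5 run).
The important point: the flipped condition pulls in fresh nodes; sig8, sig9 run for the first time.

Initial pass — values computed on the first demand:
  sig2 = if0(src1=4 -> else branch src4) = 9
  sig5 = sub(9, 9) = 0
  sig6 = neg(0) = 0
  sig12 = if0(src3=8 -> else branch sig6) = 0
  sig14 = min2(0, 7) = 0
  sig15 = add(0, 0) = 0

Second demand — change propagation:
  sig8: newly demanded (no cache) — executes and yields -4.
  sig9: newly demanded (no cache) — executes and yields 5.
  sig12: re-runs because src3 8->0; new result 5.
  sig14: re-runs because sig12 0->5; new result 5.
  sig15: re-runs because sig14 0->5; new result 5.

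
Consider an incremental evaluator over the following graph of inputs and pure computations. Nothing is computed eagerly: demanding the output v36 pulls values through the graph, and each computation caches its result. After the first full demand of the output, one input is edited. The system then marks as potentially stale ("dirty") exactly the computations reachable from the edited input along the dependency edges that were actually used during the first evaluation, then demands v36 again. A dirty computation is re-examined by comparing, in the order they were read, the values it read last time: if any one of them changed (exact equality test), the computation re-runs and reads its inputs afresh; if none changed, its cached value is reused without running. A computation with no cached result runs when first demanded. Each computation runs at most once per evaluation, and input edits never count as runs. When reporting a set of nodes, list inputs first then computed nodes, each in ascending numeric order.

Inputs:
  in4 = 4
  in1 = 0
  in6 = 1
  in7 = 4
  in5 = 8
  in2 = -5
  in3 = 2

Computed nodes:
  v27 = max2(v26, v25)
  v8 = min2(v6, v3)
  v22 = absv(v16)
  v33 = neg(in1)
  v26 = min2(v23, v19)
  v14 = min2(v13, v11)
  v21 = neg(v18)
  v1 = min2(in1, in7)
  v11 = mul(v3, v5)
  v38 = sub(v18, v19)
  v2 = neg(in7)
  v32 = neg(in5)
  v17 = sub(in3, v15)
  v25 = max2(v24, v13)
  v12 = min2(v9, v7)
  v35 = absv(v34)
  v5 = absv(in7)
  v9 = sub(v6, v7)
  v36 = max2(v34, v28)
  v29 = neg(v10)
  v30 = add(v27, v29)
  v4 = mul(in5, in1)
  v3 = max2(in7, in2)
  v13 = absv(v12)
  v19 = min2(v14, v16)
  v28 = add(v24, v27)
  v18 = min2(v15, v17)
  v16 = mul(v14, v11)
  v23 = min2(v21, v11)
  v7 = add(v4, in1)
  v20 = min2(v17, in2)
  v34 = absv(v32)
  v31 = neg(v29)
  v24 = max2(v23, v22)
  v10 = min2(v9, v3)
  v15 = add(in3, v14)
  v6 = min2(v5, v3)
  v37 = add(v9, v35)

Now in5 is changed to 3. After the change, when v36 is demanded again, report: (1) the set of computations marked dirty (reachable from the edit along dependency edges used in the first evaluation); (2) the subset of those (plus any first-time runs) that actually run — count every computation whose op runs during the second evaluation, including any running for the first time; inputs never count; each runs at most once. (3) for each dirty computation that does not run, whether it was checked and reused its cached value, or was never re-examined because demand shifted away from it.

Initial pass — values computed on the first demand:
  v3 = max2(4, -5) = 4
  v4 = mul(8, 0) = 0
  v5 = absv(4) = 4
  v6 = min2(4, 4) = 4
  v7 = add(0, 0) = 0
  v9 = sub(4, 0) = 4
  v11 = mul(4, 4) = 16
  v12 = min2(4, 0) = 0
  v13 = absv(0) = 0
  v14 = min2(0, 16) = 0
  v15 = add(2, 0) = 2
  v16 = mul(0, 16) = 0
  v17 = sub(2, 2) = 0
  v18 = min2(2, 0) = 0
  v19 = min2(0, 0) = 0
  v21 = neg(0) = 0
  v22 = absv(0) = 0
  v23 = min2(0, 16) = 0
  v24 = max2(0, 0) = 0
  v25 = max2(0, 0) = 0
  v26 = min2(0, 0) = 0
  v27 = max2(0, 0) = 0
  v28 = add(0, 0) = 0
  v32 = neg(8) = -8
  v34 = absv(-8) = 8
  v36 = max2(8, 0) = 8

Second demand — change propagation:
  v4: re-runs because in5 8->3; new result 0 (unchanged).
  v7: re-examined; everything it read last time is the same (v4 unchanged, in1 unchanged) — cache 0 kept, no run.
  v9: re-examined; everything it read last time is the same (v6 unchanged, v7 unchanged) — cache 4 kept, no run.
  v12: re-examined; everything it read last time is the same (v9 unchanged, v7 unchanged) — cache 0 kept, no run.
  v13: re-examined; everything it read last time is the same (v12 unchanged) — cache 0 kept, no run.
  v14: re-examined; everything it read last time is the same (v13 unchanged, v11 unchanged) — cache 0 kept, no run.
  v15: re-examined; everything it read last time is the same (in3 unchanged, v14 unchanged) — cache 2 kept, no run.
  v16: re-examined; everything it read last time is the same (v14 unchanged, v11 unchanged) — cache 0 kept, no run.
  v17: re-examined; everything it read last time is the same (in3 unchanged, v15 unchanged) — cache 0 kept, no run.
  v18: re-examined; everything it read last time is the same (v15 unchanged, v17 unchanged) — cache 0 kept, no run.
  v19: re-examined; everything it read last time is the same (v14 unchanged, v16 unchanged) — cache 0 kept, no run.
  v21: re-examined; everything it read last time is the same (v18 unchanged) — cache 0 kept, no run.
  v22: re-examined; everything it read last time is the same (v16 unchanged) — cache 0 kept, no run.
  v23: re-examined; everything it read last time is the same (v21 unchanged, v11 unchanged) — cache 0 kept, no run.
  v24: re-examined; everything it read last time is the same (v23 unchanged, v22 unchanged) — cache 0 kept, no run.
  v25: re-examined; everything it read last time is the same (v24 unchanged, v13 unchanged) — cache 0 kept, no run.
  v26: re-examined; everything it read last time is the same (v23 unchanged, v19 unchanged) — cache 0 kept, no run.
  v27: re-examined; everything it read last time is the same (v26 unchanged, v25 unchanged) — cache 0 kept, no run.
  v28: re-examined; everything it read last time is the same (v24 unchanged, v27 unchanged) — cache 0 kept, no run.
  v32: re-runs because in5 8->3; new result -3.
  v34: re-runs because v32 -8->-3; new result 3.
  v36: re-runs because v34 8->3; new result 3.

The important point: at v7 every value read last time is unchanged, so the dirty flag clears without a run.

Dirty set: v4, v7, v9, v12, v13, v14, v15, v16, v17, v18, v19, v21, v22, v23, v24, v25, v26, v27, v28, v32, v34, v36.
Run set: v4, v32, v34, v36 (4 run).
Re-examined without running (cache reused): v7, v9, v12, v13, v14, v15, v16, v17, v18, v19, v21, v22, v23, v24, v25, v26, v27, v28.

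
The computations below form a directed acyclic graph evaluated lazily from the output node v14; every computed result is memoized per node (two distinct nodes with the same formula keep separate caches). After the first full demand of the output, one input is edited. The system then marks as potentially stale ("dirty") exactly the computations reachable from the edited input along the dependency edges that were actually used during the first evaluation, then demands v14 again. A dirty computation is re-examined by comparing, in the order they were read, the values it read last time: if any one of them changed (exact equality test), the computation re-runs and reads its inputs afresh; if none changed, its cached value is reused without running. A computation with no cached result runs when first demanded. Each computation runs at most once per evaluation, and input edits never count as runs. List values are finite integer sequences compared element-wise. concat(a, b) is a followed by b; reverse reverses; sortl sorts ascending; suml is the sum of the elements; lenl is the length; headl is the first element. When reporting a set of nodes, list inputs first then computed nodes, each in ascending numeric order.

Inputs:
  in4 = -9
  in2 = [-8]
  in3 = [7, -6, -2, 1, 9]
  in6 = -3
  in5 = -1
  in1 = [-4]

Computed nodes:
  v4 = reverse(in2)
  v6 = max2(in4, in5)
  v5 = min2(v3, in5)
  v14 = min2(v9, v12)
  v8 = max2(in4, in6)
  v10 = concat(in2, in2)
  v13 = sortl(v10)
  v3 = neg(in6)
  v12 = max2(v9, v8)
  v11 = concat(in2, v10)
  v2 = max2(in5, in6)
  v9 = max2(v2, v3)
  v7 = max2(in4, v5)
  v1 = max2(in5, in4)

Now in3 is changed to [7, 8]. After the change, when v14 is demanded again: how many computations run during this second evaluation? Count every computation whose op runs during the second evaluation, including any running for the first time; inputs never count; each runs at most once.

0 computations run: none.
Note the shortcut — nothing in the graph depends on in3 at all, so no recomputation happens.

First demand of the output computes:
  v2 = max2(-1, -3) = -1
  v3 = neg(-3) = 3
  v8 = max2(-9, -3) = -3
  v9 = max2(-1, 3) = 3
  v12 = max2(3, -3) = 3
  v14 = min2(3, 3) = 3

After the edit, cleaning proceeds:
  no node depends on in3 at all; the second demand re-runs nothing.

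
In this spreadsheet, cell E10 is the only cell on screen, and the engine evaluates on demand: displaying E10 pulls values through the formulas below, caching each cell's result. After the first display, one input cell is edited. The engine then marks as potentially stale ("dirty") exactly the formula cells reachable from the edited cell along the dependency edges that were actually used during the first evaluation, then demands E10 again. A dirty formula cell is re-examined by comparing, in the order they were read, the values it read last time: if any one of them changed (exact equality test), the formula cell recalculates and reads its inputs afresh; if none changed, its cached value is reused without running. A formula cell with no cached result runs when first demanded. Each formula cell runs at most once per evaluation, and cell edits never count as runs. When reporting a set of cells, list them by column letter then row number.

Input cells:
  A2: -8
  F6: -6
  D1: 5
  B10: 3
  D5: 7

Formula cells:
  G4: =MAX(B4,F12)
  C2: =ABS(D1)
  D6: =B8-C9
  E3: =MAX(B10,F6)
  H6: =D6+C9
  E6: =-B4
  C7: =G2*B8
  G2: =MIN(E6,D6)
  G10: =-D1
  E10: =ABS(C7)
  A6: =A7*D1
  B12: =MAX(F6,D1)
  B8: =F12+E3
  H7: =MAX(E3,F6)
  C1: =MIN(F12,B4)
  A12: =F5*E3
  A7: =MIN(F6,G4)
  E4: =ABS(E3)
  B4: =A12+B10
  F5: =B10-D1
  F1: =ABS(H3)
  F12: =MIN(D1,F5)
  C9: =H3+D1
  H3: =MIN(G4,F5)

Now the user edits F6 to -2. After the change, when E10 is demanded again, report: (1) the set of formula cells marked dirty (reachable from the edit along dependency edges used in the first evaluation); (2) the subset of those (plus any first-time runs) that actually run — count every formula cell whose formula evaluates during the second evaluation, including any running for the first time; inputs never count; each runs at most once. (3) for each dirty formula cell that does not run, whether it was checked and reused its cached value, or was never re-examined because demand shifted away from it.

Dirty set: A12, B4, B8, C7, C9, D6, E3, E6, E10, G2, G4, H3.
Run set: E3 (1 run).
Re-examined without running (cache reused): A12, B4, B8, C7, C9, D6, E6, E10, G2, G4, H3.
The important point: E3 recomputes to an identical value, and the output ends up unchanged.

Initial pass — values computed on the first demand:
  E3 = MAX(3, -6) = 3
  F5 = 3 - 5 = -2
  A12 = -2 * 3 = -6
  B4 = -6 + 3 = -3
  E6 = -(-3) = 3
  F12 = MIN(5, -2) = -2
  B8 = -2 + 3 = 1
  G4 = MAX(-3, -2) = -2
  H3 = MIN(-2, -2) = -2
  C9 = -2 + 5 = 3
  D6 = 1 - 3 = -2
  G2 = MIN(3, -2) = -2
  C7 = -2 * 1 = -2
  E10 = ABS(-2) = 2

Second demand — change propagation:
  E3: re-runs because F6 -6->-2; new result 3 (unchanged).
  A12: re-examined; everything it read last time is the same (F5 unchanged, E3 unchanged) — cache -6 kept, no run.
  B4: re-examined; everything it read last time is the same (A12 unchanged, B10 unchanged) — cache -3 kept, no run.
  B8: re-examined; everything it read last time is the same (F12 unchanged, E3 unchanged) — cache 1 kept, no run.
  E6: re-examined; everything it read last time is the same (B4 unchanged) — cache 3 kept, no run.
  G4: re-examined; everything it read last time is the same (B4 unchanged, F12 unchanged) — cache -2 kept, no run.
  H3: re-examined; everything it read last time is the same (G4 unchanged, F5 unchanged) — cache -2 kept, no run.
  C9: re-examined; everything it read last time is the same (H3 unchanged, D1 unchanged) — cache 3 kept, no run.
  D6: re-examined; everything it read last time is the same (B8 unchanged, C9 unchanged) — cache -2 kept, no run.
  G2: re-examined; everything it read last time is the same (E6 unchanged, D6 unchanged) — cache -2 kept, no run.
  C7: re-examined; everything it read last time is the same (G2 unchanged, B8 unchanged) — cache -2 kept, no run.
  E10: re-examined; everything it read last time is the same (C7 unchanged) — cache 2 kept, no run.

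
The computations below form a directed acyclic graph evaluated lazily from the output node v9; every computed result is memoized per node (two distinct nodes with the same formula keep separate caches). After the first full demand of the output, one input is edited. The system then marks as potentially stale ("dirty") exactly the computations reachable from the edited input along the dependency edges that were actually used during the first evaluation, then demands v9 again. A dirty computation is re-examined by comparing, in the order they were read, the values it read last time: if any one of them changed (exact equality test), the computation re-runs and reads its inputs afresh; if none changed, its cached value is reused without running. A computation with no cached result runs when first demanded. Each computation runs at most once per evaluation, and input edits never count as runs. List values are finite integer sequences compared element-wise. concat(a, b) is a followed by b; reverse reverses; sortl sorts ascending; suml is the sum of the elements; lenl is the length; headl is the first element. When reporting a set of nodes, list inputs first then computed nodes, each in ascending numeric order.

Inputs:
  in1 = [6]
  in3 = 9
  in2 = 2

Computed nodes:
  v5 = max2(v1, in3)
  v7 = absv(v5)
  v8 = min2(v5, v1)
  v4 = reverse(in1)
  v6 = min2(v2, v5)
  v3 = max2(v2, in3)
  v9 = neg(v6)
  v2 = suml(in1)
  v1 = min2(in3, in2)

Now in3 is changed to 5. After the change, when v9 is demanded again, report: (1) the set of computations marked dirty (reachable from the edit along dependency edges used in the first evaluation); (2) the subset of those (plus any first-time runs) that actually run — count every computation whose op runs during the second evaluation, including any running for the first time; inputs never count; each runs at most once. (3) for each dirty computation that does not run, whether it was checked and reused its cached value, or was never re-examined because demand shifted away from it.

First demand of the output computes:
  v1 = min2(9, 2) = 2
  v2 = suml([6]) = 6
  v5 = max2(2, 9) = 9
  v6 = min2(6, 9) = 6
  v9 = neg(6) = -6

After the edit, cleaning proceeds:
  v1: a read changed (in3 9->5) — executes, giving 2 — identical to its old value.
  v5: a read changed (in3 9->5) — executes, giving 5.
  v6: a read changed (v5 9->5) — executes, giving 5.
  v9: a read changed (v6 6->5) — executes, giving -5.

The edit dirties: v1, v5, v6, v9.
4 computations run: v1, v5, v6, v9.
No dirty computation escaped a run.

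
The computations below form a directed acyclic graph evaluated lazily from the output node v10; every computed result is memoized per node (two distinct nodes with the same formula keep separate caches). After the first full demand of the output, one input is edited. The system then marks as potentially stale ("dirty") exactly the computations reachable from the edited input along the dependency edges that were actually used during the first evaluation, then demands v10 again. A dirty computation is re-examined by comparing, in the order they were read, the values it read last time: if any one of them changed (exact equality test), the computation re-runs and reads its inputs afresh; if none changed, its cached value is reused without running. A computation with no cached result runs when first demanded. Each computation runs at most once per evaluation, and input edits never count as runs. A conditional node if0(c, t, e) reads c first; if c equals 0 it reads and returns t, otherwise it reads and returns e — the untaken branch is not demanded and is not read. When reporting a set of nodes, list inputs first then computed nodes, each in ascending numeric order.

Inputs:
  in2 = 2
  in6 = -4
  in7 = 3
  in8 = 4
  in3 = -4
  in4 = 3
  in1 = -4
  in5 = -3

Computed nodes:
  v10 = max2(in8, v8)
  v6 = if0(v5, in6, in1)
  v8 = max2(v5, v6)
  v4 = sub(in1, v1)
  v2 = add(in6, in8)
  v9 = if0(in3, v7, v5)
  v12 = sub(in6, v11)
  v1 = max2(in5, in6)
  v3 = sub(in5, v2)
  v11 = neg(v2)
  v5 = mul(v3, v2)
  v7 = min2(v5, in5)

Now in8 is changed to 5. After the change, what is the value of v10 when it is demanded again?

Demanding v10 again yields 5.

First demand of the output computes:
  v2 = add(-4, 4) = 0
  v3 = sub(-3, 0) = -3
  v5 = mul(-3, 0) = 0
  v6 = if0(v5=0 -> then branch in6) = -4
  v8 = max2(0, -4) = 0
  v10 = max2(4, 0) = 4

After the edit, cleaning proceeds:
  v2: a read changed (in8 4->5) — executes, giving 1.
  v3: a read changed (v2 0->1) — executes, giving -4.
  v5: a read changed (v3 -3->-4; v2 0->1) — executes, giving -4.
  v6: a read changed (v5 0->-4) — executes, giving -4 — identical to its old value.
  v8: a read changed (v5 0->-4) — executes, giving -4.
  v10: a read changed (in8 4->5; v8 0->-4) — executes, giving 5.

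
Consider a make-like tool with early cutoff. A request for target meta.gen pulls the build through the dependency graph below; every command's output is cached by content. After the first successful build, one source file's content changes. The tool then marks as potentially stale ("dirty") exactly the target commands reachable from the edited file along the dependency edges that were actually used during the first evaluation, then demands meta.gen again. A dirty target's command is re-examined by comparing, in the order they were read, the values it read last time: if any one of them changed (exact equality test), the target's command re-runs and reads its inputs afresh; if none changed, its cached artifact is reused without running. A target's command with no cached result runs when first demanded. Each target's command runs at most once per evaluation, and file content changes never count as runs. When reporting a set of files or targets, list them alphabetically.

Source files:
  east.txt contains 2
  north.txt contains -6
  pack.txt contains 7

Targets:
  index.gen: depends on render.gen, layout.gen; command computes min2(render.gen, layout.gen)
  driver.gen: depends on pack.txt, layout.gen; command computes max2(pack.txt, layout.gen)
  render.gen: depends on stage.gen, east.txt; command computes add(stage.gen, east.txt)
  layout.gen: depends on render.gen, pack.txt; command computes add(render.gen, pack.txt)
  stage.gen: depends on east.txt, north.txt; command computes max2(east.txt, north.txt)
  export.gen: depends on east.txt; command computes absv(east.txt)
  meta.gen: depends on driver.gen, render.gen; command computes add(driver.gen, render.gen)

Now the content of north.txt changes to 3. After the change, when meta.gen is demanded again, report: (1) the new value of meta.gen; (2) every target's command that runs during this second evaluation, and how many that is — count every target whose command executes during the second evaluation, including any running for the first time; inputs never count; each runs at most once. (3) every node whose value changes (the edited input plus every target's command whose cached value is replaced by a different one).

Demanding meta.gen again yields 17.
5 target commands run: driver.gen, layout.gen, meta.gen, render.gen, stage.gen.
The nodes whose values change: driver.gen, layout.gen, meta.gen, north.txt, render.gen, stage.gen.

First demand of the output computes:
  stage.gen = max2(2, -6) = 2
  render.gen = add(2, 2) = 4
  layout.gen = add(4, 7) = 11
  driver.gen = max2(7, 11) = 11
  meta.gen = add(11, 4) = 15

After the edit, cleaning proceeds:
  stage.gen: a read changed (north.txt -6->3) — executes, giving 3.
  render.gen: a read changed (stage.gen 2->3) — executes, giving 5.
  layout.gen: a read changed (render.gen 4->5) — executes, giving 12.
  driver.gen: a read changed (layout.gen 11->12) — executes, giving 12.
  meta.gen: a read changed (driver.gen 11->12; render.gen 4->5) — executes, giving 17.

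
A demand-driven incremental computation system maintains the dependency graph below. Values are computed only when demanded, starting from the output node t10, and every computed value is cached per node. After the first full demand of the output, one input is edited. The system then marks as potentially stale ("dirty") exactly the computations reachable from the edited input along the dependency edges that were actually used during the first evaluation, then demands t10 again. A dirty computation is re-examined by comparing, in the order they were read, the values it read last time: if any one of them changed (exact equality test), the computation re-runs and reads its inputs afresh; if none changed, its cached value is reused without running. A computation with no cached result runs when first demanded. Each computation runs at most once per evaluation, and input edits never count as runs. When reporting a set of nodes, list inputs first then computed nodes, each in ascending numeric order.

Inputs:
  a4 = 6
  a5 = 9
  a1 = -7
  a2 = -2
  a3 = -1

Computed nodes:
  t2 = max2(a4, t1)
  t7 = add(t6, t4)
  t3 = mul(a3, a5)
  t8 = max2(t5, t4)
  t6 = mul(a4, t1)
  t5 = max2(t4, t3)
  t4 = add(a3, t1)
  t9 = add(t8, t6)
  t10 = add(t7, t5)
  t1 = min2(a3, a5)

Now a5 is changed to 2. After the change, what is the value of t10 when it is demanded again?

New value of t10: -10.
Key observation: the cutoff stops propagation at t4 — its inputs' values are unchanged, so it reuses its cache.

First evaluation (everything demanded from the output):
  t1 = min2(-1, 9) = -1
  t3 = mul(-1, 9) = -9
  t4 = add(-1, -1) = -2
  t5 = max2(-2, -9) = -2
  t6 = mul(6, -1) = -6
  t7 = add(-6, -2) = -8
  t10 = add(-8, -2) = -10

Propagation after the edit:
  t1: runs — a5 9->2; result -1 (same value as before).
  t3: runs — a5 9->2; result -2.
  t4: checked — values it read are unchanged (a3 unchanged, t1 unchanged); reused cached -2 without running.
  t5: runs — t3 -9->-2; result -2 (same value as before).
  t6: checked — values it read are unchanged (a4 unchanged, t1 unchanged); reused cached -6 without running.
  t7: checked — values it read are unchanged (t6 unchanged, t4 unchanged); reused cached -8 without running.
  t10: checked — values it read are unchanged (t7 unchanged, t5 unchanged); reused cached -10 without running.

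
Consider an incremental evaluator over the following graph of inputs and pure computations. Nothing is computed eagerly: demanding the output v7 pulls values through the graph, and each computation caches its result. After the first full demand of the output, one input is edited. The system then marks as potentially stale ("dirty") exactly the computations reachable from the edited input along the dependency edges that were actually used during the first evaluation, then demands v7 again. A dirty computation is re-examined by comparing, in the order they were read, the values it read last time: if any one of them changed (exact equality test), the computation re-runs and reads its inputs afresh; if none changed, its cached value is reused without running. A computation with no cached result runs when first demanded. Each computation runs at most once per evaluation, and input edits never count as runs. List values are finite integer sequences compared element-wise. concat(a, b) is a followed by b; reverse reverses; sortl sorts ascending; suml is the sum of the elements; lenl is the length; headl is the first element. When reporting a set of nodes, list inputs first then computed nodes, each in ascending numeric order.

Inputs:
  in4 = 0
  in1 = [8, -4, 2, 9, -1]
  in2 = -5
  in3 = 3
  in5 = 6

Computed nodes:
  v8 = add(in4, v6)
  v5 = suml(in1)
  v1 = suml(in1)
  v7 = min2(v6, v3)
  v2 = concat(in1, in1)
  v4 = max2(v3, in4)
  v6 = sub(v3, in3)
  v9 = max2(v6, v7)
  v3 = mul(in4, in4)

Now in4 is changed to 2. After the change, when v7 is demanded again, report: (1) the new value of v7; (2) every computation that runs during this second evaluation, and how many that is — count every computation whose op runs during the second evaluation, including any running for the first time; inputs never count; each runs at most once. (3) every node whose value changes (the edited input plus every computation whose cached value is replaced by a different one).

v7 now evaluates to 1.
Run set: v3, v6, v7 (3 run).
Changed values: in4, v3, v6, v7.

Initial pass — values computed on the first demand:
  v3 = mul(0, 0) = 0
  v6 = sub(0, 3) = -3
  v7 = min2(-3, 0) = -3

Second demand — change propagation:
  v3: re-runs because in4 0->2; in4 0->2; new result 4.
  v6: re-runs because v3 0->4; new result 1.
  v7: re-runs because v6 -3->1; v3 0->4; new result 1.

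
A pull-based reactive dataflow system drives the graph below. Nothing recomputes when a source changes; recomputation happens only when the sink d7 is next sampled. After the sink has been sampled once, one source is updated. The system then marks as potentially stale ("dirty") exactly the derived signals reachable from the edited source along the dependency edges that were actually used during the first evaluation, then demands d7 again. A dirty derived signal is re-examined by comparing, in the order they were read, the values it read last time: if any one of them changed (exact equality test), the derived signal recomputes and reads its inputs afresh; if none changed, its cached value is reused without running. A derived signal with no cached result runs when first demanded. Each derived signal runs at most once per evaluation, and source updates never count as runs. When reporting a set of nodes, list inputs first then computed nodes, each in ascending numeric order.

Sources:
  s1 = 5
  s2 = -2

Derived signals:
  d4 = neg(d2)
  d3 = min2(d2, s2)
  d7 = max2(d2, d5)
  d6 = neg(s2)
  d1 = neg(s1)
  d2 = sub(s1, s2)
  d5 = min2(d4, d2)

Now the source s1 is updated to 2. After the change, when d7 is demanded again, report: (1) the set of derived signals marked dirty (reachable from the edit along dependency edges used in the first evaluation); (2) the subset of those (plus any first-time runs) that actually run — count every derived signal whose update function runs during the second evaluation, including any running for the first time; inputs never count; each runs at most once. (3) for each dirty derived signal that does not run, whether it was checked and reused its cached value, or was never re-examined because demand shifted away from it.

Marked dirty: d2, d4, d5, d7.
Derived signals that run: d2, d4, d5, d7 — 4 in total.
Every dirty derived signal ran.

First evaluation (everything demanded from the output):
  d2 = sub(5, -2) = 7
  d4 = neg(7) = -7
  d5 = min2(-7, 7) = -7
  d7 = max2(7, -7) = 7

Propagation after the edit:
  d2: runs — s1 5->2; result 4.
  d4: runs — d2 7->4; result -4.
  d5: runs — d4 -7->-4; d2 7->4; result -4.
  d7: runs — d2 7->4; d5 -7->-4; result 4.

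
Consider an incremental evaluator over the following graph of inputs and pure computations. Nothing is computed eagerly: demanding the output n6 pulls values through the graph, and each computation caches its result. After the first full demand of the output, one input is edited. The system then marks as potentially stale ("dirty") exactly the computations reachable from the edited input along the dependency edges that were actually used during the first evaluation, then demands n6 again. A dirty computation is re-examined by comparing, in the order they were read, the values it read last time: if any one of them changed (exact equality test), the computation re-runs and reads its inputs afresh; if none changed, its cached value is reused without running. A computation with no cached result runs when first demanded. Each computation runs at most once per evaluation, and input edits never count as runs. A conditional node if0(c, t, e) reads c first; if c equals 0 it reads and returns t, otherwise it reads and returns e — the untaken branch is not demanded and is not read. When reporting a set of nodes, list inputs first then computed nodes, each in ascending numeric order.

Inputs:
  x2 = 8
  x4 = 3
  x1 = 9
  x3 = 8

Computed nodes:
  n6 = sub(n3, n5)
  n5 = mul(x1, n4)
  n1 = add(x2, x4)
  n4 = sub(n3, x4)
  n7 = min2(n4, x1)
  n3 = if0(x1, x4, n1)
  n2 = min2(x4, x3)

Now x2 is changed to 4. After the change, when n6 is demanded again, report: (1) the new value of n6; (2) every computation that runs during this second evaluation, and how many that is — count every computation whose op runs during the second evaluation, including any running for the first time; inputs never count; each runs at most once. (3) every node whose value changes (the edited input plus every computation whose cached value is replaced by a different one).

Initial pass — values computed on the first demand:
  n1 = add(8, 3) = 11
  n3 = if0(x1=9 -> else branch n1) = 11
  n4 = sub(11, 3) = 8
  n5 = mul(9, 8) = 72
  n6 = sub(11, 72) = -61

Second demand — change propagation:
  n1: re-runs because x2 8->4; new result 7.
  n3: re-runs because n1 11->7; new result 7.
  n4: re-runs because n3 11->7; new result 4.
  n5: re-runs because n4 8->4; new result 36.
  n6: re-runs because n3 11->7; n5 72->36; new result -29.

n6 now evaluates to -29.
Run set: n1, n3, n4, n5, n6 (5 run).
Changed values: x2, n1, n3, n4, n5, n6.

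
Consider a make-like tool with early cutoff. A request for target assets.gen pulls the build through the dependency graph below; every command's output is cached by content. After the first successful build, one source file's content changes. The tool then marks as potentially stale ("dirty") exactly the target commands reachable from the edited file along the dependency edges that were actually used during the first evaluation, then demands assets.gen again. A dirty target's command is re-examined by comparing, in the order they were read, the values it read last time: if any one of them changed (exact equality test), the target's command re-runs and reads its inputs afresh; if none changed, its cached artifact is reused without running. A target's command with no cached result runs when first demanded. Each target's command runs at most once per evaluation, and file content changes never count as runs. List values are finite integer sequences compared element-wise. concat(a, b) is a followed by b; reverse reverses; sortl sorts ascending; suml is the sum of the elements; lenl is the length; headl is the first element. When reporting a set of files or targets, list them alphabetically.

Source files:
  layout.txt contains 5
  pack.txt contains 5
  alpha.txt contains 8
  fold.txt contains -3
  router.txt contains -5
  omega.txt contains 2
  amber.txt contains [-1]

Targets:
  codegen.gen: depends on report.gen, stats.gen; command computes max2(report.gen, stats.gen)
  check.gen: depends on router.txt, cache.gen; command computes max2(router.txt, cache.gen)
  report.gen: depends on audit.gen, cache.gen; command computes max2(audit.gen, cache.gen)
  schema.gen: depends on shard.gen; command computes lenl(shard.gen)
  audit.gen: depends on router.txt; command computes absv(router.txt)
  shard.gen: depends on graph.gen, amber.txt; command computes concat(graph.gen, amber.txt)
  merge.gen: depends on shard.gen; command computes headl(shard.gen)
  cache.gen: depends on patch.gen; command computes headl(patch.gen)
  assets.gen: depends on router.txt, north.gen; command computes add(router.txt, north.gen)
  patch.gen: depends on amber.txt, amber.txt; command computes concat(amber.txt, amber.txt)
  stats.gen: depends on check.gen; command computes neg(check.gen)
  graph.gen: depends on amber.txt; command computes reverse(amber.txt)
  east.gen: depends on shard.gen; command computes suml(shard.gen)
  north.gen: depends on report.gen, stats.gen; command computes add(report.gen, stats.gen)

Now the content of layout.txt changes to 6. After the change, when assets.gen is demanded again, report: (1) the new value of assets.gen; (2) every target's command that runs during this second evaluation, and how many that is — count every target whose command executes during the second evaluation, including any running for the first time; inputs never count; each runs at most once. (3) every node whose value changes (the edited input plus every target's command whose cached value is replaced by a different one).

First demand of the output computes:
  audit.gen = absv(-5) = 5
  patch.gen = concat([-1], [-1]) = [-1, -1]
  cache.gen = headl([-1, -1]) = -1
  check.gen = max2(-5, -1) = -1
  report.gen = max2(5, -1) = 5
  stats.gen = neg(-1) = 1
  north.gen = add(5, 1) = 6
  assets.gen = add(-5, 6) = 1

After the edit, cleaning proceeds:
  no node depends on layout.txt at all; the second demand re-runs nothing.

Note the shortcut — nothing in the graph depends on layout.txt at all, so no recomputation happens.

Demanding assets.gen again yields 1.
0 target commands run: none.
The nodes whose values change: layout.txt.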